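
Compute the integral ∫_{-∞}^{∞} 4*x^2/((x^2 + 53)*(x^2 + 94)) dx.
Let f(z) = 4*z^2/((z^2 + 53)*(z^2 + 94)). The denominator has no real zeros and deg Q - deg P = 2 ≥ 2, so the integral of f over the upper semicircle |z| = R tends to 0 as R → ∞. Closing the contour in the upper half-plane,
  ∫_{-∞}^{∞} f(x) dx = 2πi · Σ Res(f, z_k)  over the poles with Im z_k > 0.

Zeros of the denominator: z^2 + 53 = 0 gives z = ±sqrt(53)*I; z^2 + 94 = 0 gives z = ±sqrt(94)*I.
Upper half-plane: z = sqrt(53)*I, z = sqrt(94)*I (simple).

Each pole is a simple zero of Q(z) = z^4 + 147*z^2 + 4982, so Res(f, z₀) = P(z₀)/Q'(z₀) with P(z) = 4*z^2, Q'(z) = 4*z^3 + 294*z:
  Res(f, sqrt(53)*I) = (-212)/(82*sqrt(53)*I) = 2*sqrt(53)*I/41
  Res(f, sqrt(94)*I) = (-376)/(-82*sqrt(94)*I) = -2*sqrt(94)*I/41

Sum of residues: 2*I*(-sqrt(94) + sqrt(53))/41
∫_{-∞}^{∞} f(x) dx = 2πi · (2*I*(-sqrt(94) + sqrt(53))/41) = 4*pi*(-sqrt(53) + sqrt(94))/41

Final answer: 4*pi*(-sqrt(53) + sqrt(94))/41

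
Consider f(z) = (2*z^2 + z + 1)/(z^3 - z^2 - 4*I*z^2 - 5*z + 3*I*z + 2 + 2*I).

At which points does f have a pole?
{I, 2*I, 1 + I}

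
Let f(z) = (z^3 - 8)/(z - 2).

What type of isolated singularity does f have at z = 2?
The numerator vanishes at z = 2 ((2)^3 = 8), so it is divisible by z - 2:
  z^3 - 8 = (z - 2)*(z^2 + 2*z + 4)
Hence for z ≠ 2, f(z) = z^2 + 2*z + 4, a polynomial, and lim_{z→2} f(z) = 12 is finite.
So the singularity is removable.

Final answer: removable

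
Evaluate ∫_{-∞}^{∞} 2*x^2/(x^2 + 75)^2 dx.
sqrt(3)*pi/15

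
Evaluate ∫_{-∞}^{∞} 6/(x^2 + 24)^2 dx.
sqrt(6)*pi/96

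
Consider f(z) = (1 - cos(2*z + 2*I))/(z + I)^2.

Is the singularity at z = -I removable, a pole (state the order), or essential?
Let u = z + I. The argument of cos is 2*z + 2*I = 2u, so
  f = (1 - cos(2u))/u^2 = ((2u)^2/2 - (2u)^4/24 + ...)/u^2 = 2 - (2/3)*u^2 + ...
The Laurent expansion about u = 0 has no negative powers; equivalently lim_{z→-I} f(z) = 2 exists and is finite.
So the singularity is removable.

Final answer: removable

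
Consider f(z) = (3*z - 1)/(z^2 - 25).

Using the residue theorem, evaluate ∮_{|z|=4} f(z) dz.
0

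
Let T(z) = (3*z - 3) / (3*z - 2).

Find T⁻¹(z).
Set w = T(z) = (3*z - 3) / (3*z - 2) and solve for z:
  w*(3*z - 2) = 3*z - 3
  -2*w + z*(3*w - 3) + 3 = 0
  z*(3*w - 3) = 2*w - 3
  z = (3 - 2*w)/(3 - 3*w)
Renaming the variable, T⁻¹(z) = (-2*z + 3)/(-3*z + 3) = (2*z - 3)/(3*z - 3).
(Check: ad - bc = 3 ≠ 0, so T is invertible.)

Final answer: (2*z - 3)/(3*z - 3)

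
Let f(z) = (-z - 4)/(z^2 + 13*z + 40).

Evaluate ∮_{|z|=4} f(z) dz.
By the residue theorem, ∮_C f(z) dz = 2πi · (sum of the residues of f at the poles inside |z| = 4).

The denominator factors as (z + 8)*(z + 5), so the singularities of f are simple poles at z = -8, z = -5.
  |-8|² = 64 > 16 = 4², so this pole is outside the contour.
  |-5|² = 25 > 16 = 4², so this pole is outside the contour.

No pole lies inside the contour, so f is analytic on and inside C and the integral is 0 (Cauchy's theorem).

Final answer: 0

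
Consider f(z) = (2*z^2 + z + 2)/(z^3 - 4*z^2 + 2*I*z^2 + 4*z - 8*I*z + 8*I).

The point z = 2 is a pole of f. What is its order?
Factor the denominator:
  z^3 - 4*z^2 + 2*I*z^2 + 4*z - 8*I*z + 8*I = (z - 2)^2*(z + 2*I)

The numerator P(z) = 2*z^2 + z + 2 has P(2) = 12 ≠ 0, so no factor of (z - 2) cancels.
Near z = 2 we can therefore write f(z) = g(z)/(z - 2)^2 with g analytic at 2 and g(2) ≠ 0 (g is the numerator divided by the remaining denominator factors).

Hence z = 2 is a pole of order 2.

Final answer: 2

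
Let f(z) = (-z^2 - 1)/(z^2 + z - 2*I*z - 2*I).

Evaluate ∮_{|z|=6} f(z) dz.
By the residue theorem, ∮_C f(z) dz = 2πi · (sum of the residues of f at the poles inside |z| = 6).

The denominator factors as (z + 1)*(z - 2*I), so the singularities of f are simple poles at z = -1, z = 2*I.
  |-1|² = 1 < 36 = 6², so this pole is inside the contour.
  |2*I|² = 4 < 36 = 6², so this pole is inside the contour.

With P(z) = -z^2 - 1 and Q(z) = z^2 + z - 2*I*z - 2*I, each pole is simple, so Res(f, z₀) = P(z₀)/Q'(z₀) with Q'(z) = 2*z + 1 - 2*I.
  Res(f, -1) = P(-1)/Q'(-1) = (-2)/(-1 - 2*I) = 2/5 - 4*I/5
  Res(f, 2*I) = P(2*I)/Q'(2*I) = (3)/(1 + 2*I) = 3/5 - 6*I/5

Sum of residues inside C: 1 - 2*I
∮_C f(z) dz = 2πi · (1 - 2*I) = pi*(4 + 2*I)

Final answer: pi*(4 + 2*I)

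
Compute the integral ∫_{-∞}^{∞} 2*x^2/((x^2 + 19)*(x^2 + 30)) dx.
2*pi*(-sqrt(19) + sqrt(30))/11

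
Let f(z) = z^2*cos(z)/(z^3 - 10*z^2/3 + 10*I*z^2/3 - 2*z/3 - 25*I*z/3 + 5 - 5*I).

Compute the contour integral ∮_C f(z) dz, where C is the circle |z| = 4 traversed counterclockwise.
pi*(-1272/1157 + 1596*I/1157)*cos(1 - 3*I) + pi*(945/793 + 513*I/793)*cos(3) + pi*(-501/5429 - 143*I/5429)*cos(2/3 + I/3)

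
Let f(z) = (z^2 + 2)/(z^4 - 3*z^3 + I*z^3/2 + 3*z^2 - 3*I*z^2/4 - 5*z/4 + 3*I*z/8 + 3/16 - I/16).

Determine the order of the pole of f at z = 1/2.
Factor the denominator:
  z^4 - 3*z^3 + I*z^3/2 + 3*z^2 - 3*I*z^2/4 - 5*z/4 + 3*I*z/8 + 3/16 - I/16 = (z - 1/2)^3*(z - 3/2 + I/2)

The numerator P(z) = z^2 + 2 has P(1/2) = 9/4 ≠ 0, so no factor of (z - 1/2) cancels.
Near z = 1/2 we can therefore write f(z) = g(z)/(z - 1/2)^3 with g analytic at 1/2 and g(1/2) ≠ 0 (g is the numerator divided by the remaining denominator factors).

Hence z = 1/2 is a pole of order 3.

Final answer: 3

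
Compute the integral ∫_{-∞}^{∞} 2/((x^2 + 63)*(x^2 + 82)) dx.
Let f(z) = 2/((z^2 + 63)*(z^2 + 82)). The denominator has no real zeros and deg Q - deg P = 4 ≥ 2, so the integral of f over the upper semicircle |z| = R tends to 0 as R → ∞. Closing the contour in the upper half-plane,
  ∫_{-∞}^{∞} f(x) dx = 2πi · Σ Res(f, z_k)  over the poles with Im z_k > 0.

Zeros of the denominator: z^2 + 63 = 0 gives z = ±3*sqrt(7)*I; z^2 + 82 = 0 gives z = ±sqrt(82)*I.
Upper half-plane: z = 3*sqrt(7)*I, z = sqrt(82)*I (simple).

Each pole is a simple zero of Q(z) = z^4 + 145*z^2 + 5166, so Res(f, z₀) = P(z₀)/Q'(z₀) with P(z) = 2, Q'(z) = 4*z^3 + 290*z:
  Res(f, 3*sqrt(7)*I) = (2)/(114*sqrt(7)*I) = -sqrt(7)*I/399
  Res(f, sqrt(82)*I) = (2)/(-38*sqrt(82)*I) = sqrt(82)*I/1558

Sum of residues: I*(-sqrt(7)/399 + sqrt(82)/1558)
∫_{-∞}^{∞} f(x) dx = 2πi · (I*(-sqrt(7)/399 + sqrt(82)/1558)) = pi*(-21*sqrt(82) + 82*sqrt(7))/16359

Final answer: pi*(-21*sqrt(82) + 82*sqrt(7))/16359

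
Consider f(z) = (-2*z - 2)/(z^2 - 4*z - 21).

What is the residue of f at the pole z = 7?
-8/5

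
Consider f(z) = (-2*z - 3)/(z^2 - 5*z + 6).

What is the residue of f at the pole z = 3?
-9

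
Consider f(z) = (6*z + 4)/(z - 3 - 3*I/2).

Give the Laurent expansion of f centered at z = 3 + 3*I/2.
Put w = z - (3 + 3*I/2), i.e. z = w + 3 + 3*I/2. The denominator is w, so it suffices to rewrite the numerator in powers of w.

P(z) = 6*z + 4
P(w + 3 + 3*I/2) = 22 + 9*I + 6*w

Dividing each term by w:
  f = (22 + 9*I)/w + 6

Substituting back w = z - 3 - 3*I/2:
  f(z) = (22 + 9*I)/(z - 3 - 3*I/2) + 6

The series is finite because the numerator is a polynomial; the negative powers form the principal part, and the coefficient of 1/(z - 3 - 3*I/2) gives Res(f, 3 + 3*I/2) = 22 + 9*I.

Final answer: (22 + 9*I)/(z - 3 - 3*I/2) + 6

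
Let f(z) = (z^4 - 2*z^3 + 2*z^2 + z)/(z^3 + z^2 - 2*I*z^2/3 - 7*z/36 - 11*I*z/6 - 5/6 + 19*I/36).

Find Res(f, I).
Write f(z) = P(z)/Q(z) with P(z) = z^4 - 2*z^3 + 2*z^2 + z and Q(z) = z^3 + z^2 - 2*I*z^2/3 - 7*z/36 - 11*I*z/6 - 5/6 + 19*I/36.
The denominator factors as Q(z) = (z - I)*(z + 3/2 + 2*I/3)*(z - 1/2 - I/3), so z = I is a simple zero of Q and P is analytic there; z = I is therefore a simple pole and
  Res(f, z₀) = P(z₀)/Q'(z₀).

Q'(z) = 3*z^2 + 2*z - 4*I*z/3 - 7/36 - 11*I/6, so Q'(I) = -67/36 + I/6.
P(I) = -1 + 3*I.

Res(f, I) = (-1 + 3*I)/(-67/36 + I/6) = 612/905 - 1404*I/905

Final answer: 612/905 - 1404*I/905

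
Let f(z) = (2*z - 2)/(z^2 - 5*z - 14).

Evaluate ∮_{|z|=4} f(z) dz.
By the residue theorem, ∮_C f(z) dz = 2πi · (sum of the residues of f at the poles inside |z| = 4).

The denominator factors as (z - 7)*(z + 2), so the singularities of f are simple poles at z = 7, z = -2.
  |7|² = 49 > 16 = 4², so this pole is outside the contour.
  |-2|² = 4 < 16 = 4², so this pole is inside the contour.

With P(z) = 2*z - 2 and Q(z) = z^2 - 5*z - 14, each pole is simple, so Res(f, z₀) = P(z₀)/Q'(z₀) with Q'(z) = 2*z - 5.
  Res(f, -2) = P(-2)/Q'(-2) = (-6)/(-9) = 2/3

∮_C f(z) dz = 2πi · (2/3) = 4*I*pi/3

Final answer: 4*I*pi/3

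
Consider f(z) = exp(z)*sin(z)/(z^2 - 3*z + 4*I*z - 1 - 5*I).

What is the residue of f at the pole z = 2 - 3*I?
Write f(z) = P(z)/Q(z) with P(z) = exp(z)*sin(z) and Q(z) = z^2 - 3*z + 4*I*z - 1 - 5*I.
The denominator factors as Q(z) = (z - 1 + I)*(z - 2 + 3*I), so z = 2 - 3*I is a simple zero of Q and P is analytic there; z = 2 - 3*I is therefore a simple pole and
  Res(f, z₀) = P(z₀)/Q'(z₀).

Q'(z) = 2*z - 3 + 4*I, so Q'(2 - 3*I) = 1 - 2*I.
P(2 - 3*I) = exp(2 - 3*I)*sin(2 - 3*I).

Res(f, 2 - 3*I) = (exp(2 - 3*I)*sin(2 - 3*I))/(1 - 2*I) = (1/5 + 2*I/5)*exp(2 - 3*I)*sin(2 - 3*I)

Final answer: (1/5 + 2*I/5)*exp(2 - 3*I)*sin(2 - 3*I)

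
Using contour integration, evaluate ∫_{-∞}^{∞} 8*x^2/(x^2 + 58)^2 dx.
Let f(z) = 8*z^2/(z^2 + 58)^2. The denominator has no real zeros and deg Q - deg P = 2 ≥ 2, so the integral of f over the upper semicircle |z| = R tends to 0 as R → ∞. Closing the contour in the upper half-plane,
  ∫_{-∞}^{∞} f(x) dx = 2πi · Σ Res(f, z_k)  over the poles with Im z_k > 0.

Zeros of the denominator: z^2 + 58 = 0 gives z = ±sqrt(58)*I.
Upper half-plane: z = sqrt(58)*I (a pole of order 2).

Write f(z) = g(z)/(z - sqrt(58)*I)^2 with g(z) = 8*z^2/(z + sqrt(58)*I)^2. For a double pole, Res(f, z₀) = g'(z₀):
  g'(z) = 16*sqrt(58)*I*z/(z + sqrt(58)*I)^3
  Res(f, sqrt(58)*I) = g'(sqrt(58)*I) = -sqrt(58)*I/29

∫_{-∞}^{∞} f(x) dx = 2πi · (-sqrt(58)*I/29) = 2*sqrt(58)*pi/29

Final answer: 2*sqrt(58)*pi/29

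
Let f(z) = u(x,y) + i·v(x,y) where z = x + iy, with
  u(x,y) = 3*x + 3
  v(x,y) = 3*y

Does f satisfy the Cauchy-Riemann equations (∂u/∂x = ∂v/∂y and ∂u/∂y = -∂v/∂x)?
∂u/∂x = 3
∂v/∂y = 3
∂u/∂y = 0
∂v/∂x = 0
∂u/∂x = ∂v/∂y and ∂u/∂y = -∂v/∂x hold identically; f is analytic.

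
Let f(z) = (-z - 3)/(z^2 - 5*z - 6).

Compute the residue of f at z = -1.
Write f(z) = P(z)/Q(z) with P(z) = -z - 3 and Q(z) = z^2 - 5*z - 6.
The denominator factors as Q(z) = (z - 6)*(z + 1), so z = -1 is a simple zero of Q and P is analytic there; z = -1 is therefore a simple pole and
  Res(f, z₀) = P(z₀)/Q'(z₀).

Q'(z) = 2*z - 5, so Q'(-1) = -7.
P(-1) = -2.

Res(f, -1) = (-2)/(-7) = 2/7

Final answer: 2/7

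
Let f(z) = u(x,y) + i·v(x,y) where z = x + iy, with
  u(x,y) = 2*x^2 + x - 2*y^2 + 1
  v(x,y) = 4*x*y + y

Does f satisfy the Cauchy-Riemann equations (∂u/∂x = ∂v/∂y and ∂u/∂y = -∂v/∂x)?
∂u/∂x = 4*x + 1
∂v/∂y = 4*x + 1
∂u/∂y = -4*y
∂v/∂x = 4*y
∂u/∂x = ∂v/∂y and ∂u/∂y = -∂v/∂x hold identically; f is analytic.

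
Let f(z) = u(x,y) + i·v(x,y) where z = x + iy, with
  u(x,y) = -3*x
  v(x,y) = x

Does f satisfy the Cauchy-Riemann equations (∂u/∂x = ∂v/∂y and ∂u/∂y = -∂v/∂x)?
∂u/∂x = -3
∂v/∂y = 0
∂u/∂y = 0
∂v/∂x = 1
∂u/∂x ≠ ∂v/∂y and ∂u/∂y ≠ -∂v/∂x; the Cauchy-Riemann equations are not satisfied, so f is not analytic.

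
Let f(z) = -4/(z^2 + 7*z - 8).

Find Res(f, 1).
Write f(z) = P(z)/Q(z) with P(z) = -4 and Q(z) = z^2 + 7*z - 8.
The denominator factors as Q(z) = (z + 8)*(z - 1), so z = 1 is a simple zero of Q and P is analytic there; z = 1 is therefore a simple pole and
  Res(f, z₀) = P(z₀)/Q'(z₀).

Q'(z) = 2*z + 7, so Q'(1) = 9.
P(1) = -4.

Res(f, 1) = (-4)/(9) = -4/9

Final answer: -4/9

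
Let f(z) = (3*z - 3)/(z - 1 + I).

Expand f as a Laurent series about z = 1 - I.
Put w = z - (1 - I), i.e. z = w + 1 - I. The denominator is w, so it suffices to rewrite the numerator in powers of w.

P(z) = 3*z - 3
P(w + 1 - I) = -3*I + 3*w

Dividing each term by w:
  f = -3*I/w + 3

Substituting back w = z - 1 + I:
  f(z) = -3*I/(z - 1 + I) + 3

The series is finite because the numerator is a polynomial; the negative powers form the principal part, and the coefficient of 1/(z - 1 + I) gives Res(f, 1 - I) = -3*I.

Final answer: -3*I/(z - 1 + I) + 3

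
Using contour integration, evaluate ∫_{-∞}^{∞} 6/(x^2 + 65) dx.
6*sqrt(65)*pi/65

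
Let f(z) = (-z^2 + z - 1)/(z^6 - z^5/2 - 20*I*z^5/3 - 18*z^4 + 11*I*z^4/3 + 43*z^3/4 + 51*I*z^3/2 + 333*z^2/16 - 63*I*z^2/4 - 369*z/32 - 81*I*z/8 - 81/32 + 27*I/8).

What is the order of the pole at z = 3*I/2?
4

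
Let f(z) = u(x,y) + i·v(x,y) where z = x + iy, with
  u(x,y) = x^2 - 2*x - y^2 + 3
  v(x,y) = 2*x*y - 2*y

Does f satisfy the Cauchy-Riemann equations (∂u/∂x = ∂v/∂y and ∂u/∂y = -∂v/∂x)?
∂u/∂x = 2*x - 2
∂v/∂y = 2*x - 2
∂u/∂y = -2*y
∂v/∂x = 2*y
∂u/∂x = ∂v/∂y and ∂u/∂y = -∂v/∂x hold identically; f is analytic.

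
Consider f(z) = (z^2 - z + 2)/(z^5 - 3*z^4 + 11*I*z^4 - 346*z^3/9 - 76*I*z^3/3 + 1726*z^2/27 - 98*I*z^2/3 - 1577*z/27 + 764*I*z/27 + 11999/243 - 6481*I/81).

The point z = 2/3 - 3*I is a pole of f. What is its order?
Factor the denominator:
  z^5 - 3*z^4 + 11*I*z^4 - 346*z^3/9 - 76*I*z^3/3 + 1726*z^2/27 - 98*I*z^2/3 - 1577*z/27 + 764*I*z/27 + 11999/243 - 6481*I/81 = (z - 2/3 + 3*I)^4*(z - 1/3 - I)

The numerator P(z) = z^2 - z + 2 has P(2/3 - 3*I) = -65/9 - I ≠ 0, so no factor of (z - 2/3 + 3*I) cancels.
Near z = 2/3 - 3*I we can therefore write f(z) = g(z)/(z - 2/3 + 3*I)^4 with g analytic at 2/3 - 3*I and g(2/3 - 3*I) ≠ 0 (g is the numerator divided by the remaining denominator factors).

Hence z = 2/3 - 3*I is a pole of order 4.

Final answer: 4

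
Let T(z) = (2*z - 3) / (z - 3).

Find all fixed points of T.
{5/2 - sqrt(13)/2, sqrt(13)/2 + 5/2}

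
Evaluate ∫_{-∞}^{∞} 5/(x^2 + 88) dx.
Let f(z) = 5/(z^2 + 88). The denominator has no real zeros and deg Q - deg P = 2 ≥ 2, so the integral of f over the upper semicircle |z| = R tends to 0 as R → ∞. Closing the contour in the upper half-plane,
  ∫_{-∞}^{∞} f(x) dx = 2πi · Σ Res(f, z_k)  over the poles with Im z_k > 0.

Zeros of the denominator: z^2 + 88 = 0 gives z = ±2*sqrt(22)*I.
Upper half-plane: z = 2*sqrt(22)*I (simple).

Each pole is a simple zero of Q(z) = z^2 + 88, so Res(f, z₀) = P(z₀)/Q'(z₀) with P(z) = 5, Q'(z) = 2*z:
  Res(f, 2*sqrt(22)*I) = (5)/(4*sqrt(22)*I) = -5*sqrt(22)*I/88

∫_{-∞}^{∞} f(x) dx = 2πi · (-5*sqrt(22)*I/88) = 5*sqrt(22)*pi/44

Final answer: 5*sqrt(22)*pi/44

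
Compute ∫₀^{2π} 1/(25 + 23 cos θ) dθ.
Let J = ∫₀^{2π} dθ/(25 + 23 cos θ).
Put z = e^{iθ}: then cos θ = (z + 1/z)/2, dθ = dz/(iz), and z runs once counterclockwise around |z| = 1:
  J = ∮_{|z|=1} 1/(25 + 23*(z + 1/z)/2) · dz/(iz) = (2/i) ∮_{|z|=1} dz/(23*z^2 + 50*z + 23).
The roots of 23*z^2 + 50*z + 23 are z = (-25 ± sqrt(25^2 - 23^2))/23, with sqrt(96) = 4*sqrt(6); their product is 1, so only z₊ = -25/23 + 4*sqrt(6)/23 lies inside the unit circle (z₋ = -25/23 - 4*sqrt(6)/23 lies outside).
z₊ is a simple zero of q(z) = 23*z^2 + 50*z + 23, so Res(1/q, z₊) = 1/q'(z₊) with q'(z) = 46*z + 50; and q'(z₊) = 23*(z₊ - z₋) = 8*sqrt(6).
Therefore J = (2/i) · 2πi · 1/(8*sqrt(6)) = 2*pi/(4*sqrt(6)) = sqrt(6)*pi/12

Final answer: sqrt(6)*pi/12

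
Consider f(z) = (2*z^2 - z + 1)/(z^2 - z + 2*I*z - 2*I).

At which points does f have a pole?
The singularities of f are the zeros of the denominator. Factoring,
  z^2 - z + 2*I*z - 2*I = (z + 2*I)*(z - 1)
so the candidates are z = -2*I, z = 1.

Check the numerator P(z) = 2*z^2 - z + 1 at each one:
  P(-2*I) = -7 + 2*I ≠ 0, so z = -2*I is a (simple) pole.
  P(1) = 2 ≠ 0, so z = 1 is a (simple) pole.

Poles of f: {-2*I, 1}

Final answer: {-2*I, 1}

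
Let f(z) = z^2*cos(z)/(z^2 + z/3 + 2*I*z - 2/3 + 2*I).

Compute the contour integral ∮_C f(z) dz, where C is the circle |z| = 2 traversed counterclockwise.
By the residue theorem, ∮_C f(z) dz = 2πi · (sum of the residues of f at the poles inside |z| = 2).

The denominator factors as (z + 1)*(z - 2/3 + 2*I), so the singularities of f are simple poles at z = -1, z = 2/3 - 2*I.
  |-1|² = 1 < 4 = 2², so this pole is inside the contour.
  |2/3 - 2*I|² = 40/9 > 4 = 2², so this pole is outside the contour.

With P(z) = z^2*cos(z) and Q(z) = z^2 + z/3 + 2*I*z - 2/3 + 2*I, each pole is simple, so Res(f, z₀) = P(z₀)/Q'(z₀) with Q'(z) = 2*z + 1/3 + 2*I.
  Res(f, -1) = P(-1)/Q'(-1) = (cos(1))/(-5/3 + 2*I) = (-15/61 - 18*I/61)*cos(1)

∮_C f(z) dz = 2πi · ((-15/61 - 18*I/61)*cos(1)) = pi*(36/61 - 30*I/61)*cos(1)

Final answer: pi*(36/61 - 30*I/61)*cos(1)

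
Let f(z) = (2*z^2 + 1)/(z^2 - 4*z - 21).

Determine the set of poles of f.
The singularities of f are the zeros of the denominator. Factoring,
  z^2 - 4*z - 21 = (z - 7)*(z + 3)
so the candidates are z = 7, z = -3.

Check the numerator P(z) = 2*z^2 + 1 at each one:
  P(7) = 99 ≠ 0, so z = 7 is a (simple) pole.
  P(-3) = 19 ≠ 0, so z = -3 is a (simple) pole.

Poles of f: {-3, 7}

Final answer: {-3, 7}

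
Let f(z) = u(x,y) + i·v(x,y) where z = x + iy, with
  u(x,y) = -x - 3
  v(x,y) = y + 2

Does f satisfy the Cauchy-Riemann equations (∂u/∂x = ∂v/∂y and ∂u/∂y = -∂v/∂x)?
∂u/∂x = -1
∂v/∂y = 1
∂u/∂y = 0
∂v/∂x = 0
∂u/∂x ≠ ∂v/∂y; the Cauchy-Riemann equations are not satisfied, so f is not analytic.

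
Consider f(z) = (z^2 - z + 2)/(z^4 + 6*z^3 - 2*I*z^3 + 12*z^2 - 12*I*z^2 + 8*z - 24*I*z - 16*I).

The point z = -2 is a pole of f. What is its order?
Factor the denominator:
  z^4 + 6*z^3 - 2*I*z^3 + 12*z^2 - 12*I*z^2 + 8*z - 24*I*z - 16*I = (z + 2)^3*(z - 2*I)

The numerator P(z) = z^2 - z + 2 has P(-2) = 8 ≠ 0, so no factor of (z + 2) cancels.
Near z = -2 we can therefore write f(z) = g(z)/(z + 2)^3 with g analytic at -2 and g(-2) ≠ 0 (g is the numerator divided by the remaining denominator factors).

Hence z = -2 is a pole of order 3.

Final answer: 3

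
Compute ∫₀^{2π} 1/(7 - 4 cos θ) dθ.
Call the integral J. The integrand is 2π-periodic and we integrate over a full period, so shifting θ does not change the value (θ → θ + π flips the sign of the trig term). Hence
  J = ∫₀^{2π} dθ/(7 + 4 cos θ).
Put z = e^{iθ}: then cos θ = (z + 1/z)/2, dθ = dz/(iz), and z runs once counterclockwise around |z| = 1:
  J = ∮_{|z|=1} 1/(7 + 4*(z + 1/z)/2) · dz/(iz) = (2/i) ∮_{|z|=1} dz/(4*z^2 + 14*z + 4).
The roots of 4*z^2 + 14*z + 4 are z = (-7 ± sqrt(7^2 - 4^2))/4, with sqrt(33) = sqrt(33); their product is 1, so only z₊ = -7/4 + sqrt(33)/4 lies inside the unit circle (z₋ = -7/4 - sqrt(33)/4 lies outside).
z₊ is a simple zero of q(z) = 4*z^2 + 14*z + 4, so Res(1/q, z₊) = 1/q'(z₊) with q'(z) = 8*z + 14; and q'(z₊) = 4*(z₊ - z₋) = 2*sqrt(33).
Therefore J = (2/i) · 2πi · 1/(2*sqrt(33)) = 2*pi/(sqrt(33)) = 2*sqrt(33)*pi/33

Final answer: 2*sqrt(33)*pi/33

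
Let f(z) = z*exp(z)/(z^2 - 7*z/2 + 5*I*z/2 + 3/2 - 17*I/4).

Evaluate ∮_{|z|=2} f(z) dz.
pi*(1 - 5*I)*exp(3/2 - I)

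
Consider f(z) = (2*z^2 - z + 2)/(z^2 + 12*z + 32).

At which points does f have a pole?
The singularities of f are the zeros of the denominator. Factoring,
  z^2 + 12*z + 32 = (z + 8)*(z + 4)
so the candidates are z = -8, z = -4.

Check the numerator P(z) = 2*z^2 - z + 2 at each one:
  P(-8) = 138 ≠ 0, so z = -8 is a (simple) pole.
  P(-4) = 38 ≠ 0, so z = -4 is a (simple) pole.

Poles of f: {-8, -4}

Final answer: {-8, -4}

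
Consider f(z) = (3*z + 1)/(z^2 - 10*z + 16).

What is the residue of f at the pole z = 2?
-7/6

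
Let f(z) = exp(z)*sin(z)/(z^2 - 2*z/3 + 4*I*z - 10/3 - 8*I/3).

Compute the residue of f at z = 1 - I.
(3/13 - 9*I/26)*exp(1 - I)*sin(1 - I)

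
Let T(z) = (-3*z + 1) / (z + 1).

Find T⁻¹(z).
Set w = T(z) = (-3*z + 1) / (z + 1) and solve for z:
  w*(z + 1) = -3*z + 1
  w + z*(w + 3) - 1 = 0
  z*(w + 3) = 1 - w
  z = (w - 1)/(-w - 3)
Renaming the variable, T⁻¹(z) = (z - 1)/(-z - 3) = (-z + 1)/(z + 3).
(Check: ad - bc = -4 ≠ 0, so T is invertible.)

Final answer: (-z + 1)/(z + 3)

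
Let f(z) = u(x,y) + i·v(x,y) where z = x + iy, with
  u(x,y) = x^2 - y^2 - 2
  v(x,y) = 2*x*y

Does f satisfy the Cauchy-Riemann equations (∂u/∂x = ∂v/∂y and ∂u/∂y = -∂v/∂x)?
∂u/∂x = 2*x
∂v/∂y = 2*x
∂u/∂y = -2*y
∂v/∂x = 2*y
∂u/∂x = ∂v/∂y and ∂u/∂y = -∂v/∂x hold identically; f is analytic.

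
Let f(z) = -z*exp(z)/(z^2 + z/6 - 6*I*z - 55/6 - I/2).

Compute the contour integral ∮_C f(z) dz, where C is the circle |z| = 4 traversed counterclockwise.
By the residue theorem, ∮_C f(z) dz = 2πi · (sum of the residues of f at the poles inside |z| = 4).

The denominator factors as (z - 1/3 - 3*I)*(z + 1/2 - 3*I), so the singularities of f are simple poles at z = 1/3 + 3*I, z = -1/2 + 3*I.
  |1/3 + 3*I|² = 82/9 < 16 = 4², so this pole is inside the contour.
  |-1/2 + 3*I|² = 37/4 < 16 = 4², so this pole is inside the contour.

With P(z) = -z*exp(z) and Q(z) = z^2 + z/6 - 6*I*z - 55/6 - I/2, each pole is simple, so Res(f, z₀) = P(z₀)/Q'(z₀) with Q'(z) = 2*z + 1/6 - 6*I.
  Res(f, 1/3 + 3*I) = P(1/3 + 3*I)/Q'(1/3 + 3*I) = ((-1/3 - 3*I)*exp(1/3 + 3*I))/(5/6) = (-2/5 - 18*I/5)*exp(1/3 + 3*I)
  Res(f, -1/2 + 3*I) = P(-1/2 + 3*I)/Q'(-1/2 + 3*I) = ((1/2 - 3*I)*exp(-1/2 + 3*I))/(-5/6) = (-3/5 + 18*I/5)*exp(-1/2 + 3*I)

Sum of residues inside C: (-3/5 + 18*I/5)*exp(-1/2 + 3*I) + (-2/5 - 18*I/5)*exp(1/3 + 3*I)
∮_C f(z) dz = 2πi · ((-3/5 + 18*I/5)*exp(-1/2 + 3*I) + (-2/5 - 18*I/5)*exp(1/3 + 3*I)) = pi*(-36/5 - 6*I/5)*exp(-1/2 + 3*I) + pi*(36/5 - 4*I/5)*exp(1/3 + 3*I)

Final answer: pi*(-36/5 - 6*I/5)*exp(-1/2 + 3*I) + pi*(36/5 - 4*I/5)*exp(1/3 + 3*I)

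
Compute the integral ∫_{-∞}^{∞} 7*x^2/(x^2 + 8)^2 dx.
Let f(z) = 7*z^2/(z^2 + 8)^2. The denominator has no real zeros and deg Q - deg P = 2 ≥ 2, so the integral of f over the upper semicircle |z| = R tends to 0 as R → ∞. Closing the contour in the upper half-plane,
  ∫_{-∞}^{∞} f(x) dx = 2πi · Σ Res(f, z_k)  over the poles with Im z_k > 0.

Zeros of the denominator: z^2 + 8 = 0 gives z = ±2*sqrt(2)*I.
Upper half-plane: z = 2*sqrt(2)*I (a pole of order 2).

Write f(z) = g(z)/(z - 2*sqrt(2)*I)^2 with g(z) = 7*z^2/(z + 2*sqrt(2)*I)^2. For a double pole, Res(f, z₀) = g'(z₀):
  g'(z) = 28*sqrt(2)*I*z/(z + 2*sqrt(2)*I)^3
  Res(f, 2*sqrt(2)*I) = g'(2*sqrt(2)*I) = -7*sqrt(2)*I/16

∫_{-∞}^{∞} f(x) dx = 2πi · (-7*sqrt(2)*I/16) = 7*sqrt(2)*pi/8

Final answer: 7*sqrt(2)*pi/8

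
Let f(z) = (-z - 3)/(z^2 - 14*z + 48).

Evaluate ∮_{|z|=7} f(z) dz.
By the residue theorem, ∮_C f(z) dz = 2πi · (sum of the residues of f at the poles inside |z| = 7).

The denominator factors as (z - 8)*(z - 6), so the singularities of f are simple poles at z = 8, z = 6.
  |8|² = 64 > 49 = 7², so this pole is outside the contour.
  |6|² = 36 < 49 = 7², so this pole is inside the contour.

With P(z) = -z - 3 and Q(z) = z^2 - 14*z + 48, each pole is simple, so Res(f, z₀) = P(z₀)/Q'(z₀) with Q'(z) = 2*z - 14.
  Res(f, 6) = P(6)/Q'(6) = (-9)/(-2) = 9/2

∮_C f(z) dz = 2πi · (9/2) = 9*I*pi

Final answer: 9*I*pi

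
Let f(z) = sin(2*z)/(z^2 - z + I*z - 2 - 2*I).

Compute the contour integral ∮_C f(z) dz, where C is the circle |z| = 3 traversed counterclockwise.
By the residue theorem, ∮_C f(z) dz = 2πi · (sum of the residues of f at the poles inside |z| = 3).

The denominator factors as (z - 2)*(z + 1 + I), so the singularities of f are simple poles at z = 2, z = -1 - I.
  |2|² = 4 < 9 = 3², so this pole is inside the contour.
  |-1 - I|² = 2 < 9 = 3², so this pole is inside the contour.

With P(z) = sin(2*z) and Q(z) = z^2 - z + I*z - 2 - 2*I, each pole is simple, so Res(f, z₀) = P(z₀)/Q'(z₀) with Q'(z) = 2*z - 1 + I.
  Res(f, 2) = P(2)/Q'(2) = (sin(4))/(3 + I) = (3/10 - I/10)*sin(4)
  Res(f, -1 - I) = P(-1 - I)/Q'(-1 - I) = (-sin(2 + 2*I))/(-3 - I) = (3/10 - I/10)*sin(2 + 2*I)

Sum of residues inside C: (3/10 - I/10)*sin(2 + 2*I) + (3/10 - I/10)*sin(4)
∮_C f(z) dz = 2πi · ((3/10 - I/10)*sin(2 + 2*I) + (3/10 - I/10)*sin(4)) = pi*(1/5 + 3*I/5)*sin(4) + pi*(1/5 + 3*I/5)*sin(2 + 2*I)

Final answer: pi*(1/5 + 3*I/5)*sin(4) + pi*(1/5 + 3*I/5)*sin(2 + 2*I)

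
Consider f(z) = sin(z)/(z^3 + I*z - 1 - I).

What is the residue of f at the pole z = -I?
Write f(z) = P(z)/Q(z) with P(z) = sin(z) and Q(z) = z^3 + I*z - 1 - I.
The denominator factors as Q(z) = (z - 1)*(z + 1 - I)*(z + I), so z = -I is a simple zero of Q and P is analytic there; z = -I is therefore a simple pole and
  Res(f, z₀) = P(z₀)/Q'(z₀).

Q'(z) = 3*z^2 + I, so Q'(-I) = -3 + I.
P(-I) = -I*sinh(1).

Res(f, -I) = (-I*sinh(1))/(-3 + I) = (-1/10 + 3*I/10)*sinh(1)

Final answer: (-1/10 + 3*I/10)*sinh(1)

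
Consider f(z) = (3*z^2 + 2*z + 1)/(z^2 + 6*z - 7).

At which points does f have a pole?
{-7, 1}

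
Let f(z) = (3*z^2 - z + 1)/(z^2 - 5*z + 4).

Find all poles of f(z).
The singularities of f are the zeros of the denominator. Factoring,
  z^2 - 5*z + 4 = (z - 1)*(z - 4)
so the candidates are z = 1, z = 4.

Check the numerator P(z) = 3*z^2 - z + 1 at each one:
  P(1) = 3 ≠ 0, so z = 1 is a (simple) pole.
  P(4) = 45 ≠ 0, so z = 4 is a (simple) pole.

Poles of f: {1, 4}

Final answer: {1, 4}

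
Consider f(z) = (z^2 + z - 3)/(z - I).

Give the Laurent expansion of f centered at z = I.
Put w = z - (I), i.e. z = w + I. The denominator is w, so it suffices to rewrite the numerator in powers of w.

P(z) = z^2 + z - 3
P(w + I) = -4 + I + (1 + 2*I)*w + w^2

Dividing each term by w:
  f = (-4 + I)/w + 1 + 2*I + w

Substituting back w = z - I:
  f(z) = (-4 + I)/(z - I) + 1 + 2*I + (z - I)

The series is finite because the numerator is a polynomial; the negative powers form the principal part, and the coefficient of 1/(z - I) gives Res(f, I) = -4 + I.

Final answer: (-4 + I)/(z - I) + 1 + 2*I + (z - I)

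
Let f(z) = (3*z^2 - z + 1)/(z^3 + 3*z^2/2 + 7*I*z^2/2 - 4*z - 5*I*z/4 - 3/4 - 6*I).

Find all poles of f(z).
The singularities of f are the zeros of the denominator. Factoring,
  z^3 + 3*z^2/2 + 7*I*z^2/2 - 4*z - 5*I*z/4 - 3/4 - 6*I = (z - 3/2)*(z + 1 + I/2)*(z + 2 + 3*I)
so the candidates are z = 3/2, z = -1 - I/2, z = -2 - 3*I.

Check the numerator P(z) = 3*z^2 - z + 1 at each one:
  P(3/2) = 25/4 ≠ 0, so z = 3/2 is a (simple) pole.
  P(-1 - I/2) = 17/4 + 7*I/2 ≠ 0, so z = -1 - I/2 is a (simple) pole.
  P(-2 - 3*I) = -12 + 39*I ≠ 0, so z = -2 - 3*I is a (simple) pole.

Poles of f: {-2 - 3*I, -1 - I/2, 3/2}

Final answer: {-2 - 3*I, -1 - I/2, 3/2}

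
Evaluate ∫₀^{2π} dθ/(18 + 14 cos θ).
Let J = ∫₀^{2π} dθ/(18 + 14 cos θ).
Put z = e^{iθ}: then cos θ = (z + 1/z)/2, dθ = dz/(iz), and z runs once counterclockwise around |z| = 1:
  J = ∮_{|z|=1} 1/(18 + 14*(z + 1/z)/2) · dz/(iz) = (2/i) ∮_{|z|=1} dz/(14*z^2 + 36*z + 14).
The roots of 14*z^2 + 36*z + 14 are z = (-18 ± sqrt(18^2 - 14^2))/14, with sqrt(128) = 8*sqrt(2); their product is 1, so only z₊ = -9/7 + 4*sqrt(2)/7 lies inside the unit circle (z₋ = -9/7 - 4*sqrt(2)/7 lies outside).
z₊ is a simple zero of q(z) = 14*z^2 + 36*z + 14, so Res(1/q, z₊) = 1/q'(z₊) with q'(z) = 28*z + 36; and q'(z₊) = 14*(z₊ - z₋) = 16*sqrt(2).
Therefore J = (2/i) · 2πi · 1/(16*sqrt(2)) = 2*pi/(8*sqrt(2)) = sqrt(2)*pi/8

Final answer: sqrt(2)*pi/8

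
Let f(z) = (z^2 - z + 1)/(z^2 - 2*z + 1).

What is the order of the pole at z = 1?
Factor the denominator:
  z^2 - 2*z + 1 = (z - 1)^2

The numerator P(z) = z^2 - z + 1 has P(1) = 1 ≠ 0, so no factor of (z - 1) cancels.
Near z = 1 we can therefore write f(z) = g(z)/(z - 1)^2 with g analytic at 1 and g(1) ≠ 0 (g is just the numerator).

Hence z = 1 is a pole of order 2.

Final answer: 2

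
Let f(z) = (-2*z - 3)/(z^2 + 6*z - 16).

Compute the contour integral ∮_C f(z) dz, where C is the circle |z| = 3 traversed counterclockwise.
By the residue theorem, ∮_C f(z) dz = 2πi · (sum of the residues of f at the poles inside |z| = 3).

The denominator factors as (z + 8)*(z - 2), so the singularities of f are simple poles at z = -8, z = 2.
  |-8|² = 64 > 9 = 3², so this pole is outside the contour.
  |2|² = 4 < 9 = 3², so this pole is inside the contour.

With P(z) = -2*z - 3 and Q(z) = z^2 + 6*z - 16, each pole is simple, so Res(f, z₀) = P(z₀)/Q'(z₀) with Q'(z) = 2*z + 6.
  Res(f, 2) = P(2)/Q'(2) = (-7)/(10) = -7/10

∮_C f(z) dz = 2πi · (-7/10) = -7*I*pi/5

Final answer: -7*I*pi/5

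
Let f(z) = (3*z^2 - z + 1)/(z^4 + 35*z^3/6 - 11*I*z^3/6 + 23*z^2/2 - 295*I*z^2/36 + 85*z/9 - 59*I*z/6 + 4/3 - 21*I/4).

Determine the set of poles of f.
The singularities of f are the zeros of the denominator. Factoring,
  z^4 + 35*z^3/6 - 11*I*z^3/6 + 23*z^2/2 - 295*I*z^2/36 + 85*z/9 - 59*I*z/6 + 4/3 - 21*I/4 = (z + 1 + 2*I/3)*(z + 3)*(z + 3/2 - 2*I)*(z + 1/3 - I/2)
so the candidates are z = -1 - 2*I/3, z = -3, z = -3/2 + 2*I, z = -1/3 + I/2.

Check the numerator P(z) = 3*z^2 - z + 1 at each one:
  P(-1 - 2*I/3) = 11/3 + 14*I/3 ≠ 0, so z = -1 - 2*I/3 is a (simple) pole.
  P(-3) = 31 ≠ 0, so z = -3 is a (simple) pole.
  P(-3/2 + 2*I) = -11/4 - 20*I ≠ 0, so z = -3/2 + 2*I is a (simple) pole.
  P(-1/3 + I/2) = 11/12 - 3*I/2 ≠ 0, so z = -1/3 + I/2 is a (simple) pole.

Poles of f: {-3, -3/2 + 2*I, -1 - 2*I/3, -1/3 + I/2}

Final answer: {-3, -3/2 + 2*I, -1 - 2*I/3, -1/3 + I/2}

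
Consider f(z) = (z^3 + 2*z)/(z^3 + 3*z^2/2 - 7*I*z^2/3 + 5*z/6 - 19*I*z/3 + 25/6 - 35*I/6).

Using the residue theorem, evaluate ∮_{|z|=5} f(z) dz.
By the residue theorem, ∮_C f(z) dz = 2πi · (sum of the residues of f at the poles inside |z| = 5).

The denominator factors as (z - 1 - 3*I)*(z + 1/2 + I)*(z + 2 - I/3), so the singularities of f are simple poles at z = 1 + 3*I, z = -1/2 - I, z = -2 + I/3.
  |1 + 3*I|² = 10 < 25 = 5², so this pole is inside the contour.
  |-1/2 - I|² = 5/4 < 25 = 5², so this pole is inside the contour.
  |-2 + I/3|² = 37/9 < 25 = 5², so this pole is inside the contour.

With P(z) = z^3 + 2*z and Q(z) = z^3 + 3*z^2/2 - 7*I*z^2/3 + 5*z/6 - 19*I*z/3 + 25/6 - 35*I/6, each pole is simple, so Res(f, z₀) = P(z₀)/Q'(z₀) with Q'(z) = 3*z^2 + 3*z - 14*I*z/3 + 5/6 - 19*I/3.
  Res(f, 1 + 3*I) = P(1 + 3*I)/Q'(1 + 3*I) = (-24 - 12*I)/(-37/6 + 16*I) = -1584/10585 + 16488*I/10585
  Res(f, -1/2 - I) = P(-1/2 - I)/Q'(-1/2 - I) = (3/8 - 7*I/4)/(-91/12 - 4*I) = 1197/21170 + 2127*I/10585
  Res(f, -2 + I/3) = P(-2 + I/3)/Q'(-2 + I/3) = (-34/3 + 125*I/27)/(145/18) = -204/145 + 50*I/87

Sum of residues inside C: -3/2 + 7*I/3
∮_C f(z) dz = 2πi · (-3/2 + 7*I/3) = pi*(-14/3 - 3*I)

Final answer: pi*(-14/3 - 3*I)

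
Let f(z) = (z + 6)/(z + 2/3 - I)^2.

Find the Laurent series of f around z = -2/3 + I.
Put w = z - (-2/3 + I), i.e. z = w - 2/3 + I. The denominator is w^2, so it suffices to rewrite the numerator in powers of w.

P(z) = z + 6
P(w - 2/3 + I) = 16/3 + I + w

Dividing each term by w^2:
  f = (16/3 + I)/w^2 + 1/w

Substituting back w = z + 2/3 - I:
  f(z) = (16/3 + I)/(z + 2/3 - I)^2 + 1/(z + 2/3 - I)

The series is finite because the numerator is a polynomial; the negative powers form the principal part, and the coefficient of 1/(z + 2/3 - I) gives Res(f, -2/3 + I) = 1.

Final answer: (16/3 + I)/(z + 2/3 - I)^2 + 1/(z + 2/3 - I)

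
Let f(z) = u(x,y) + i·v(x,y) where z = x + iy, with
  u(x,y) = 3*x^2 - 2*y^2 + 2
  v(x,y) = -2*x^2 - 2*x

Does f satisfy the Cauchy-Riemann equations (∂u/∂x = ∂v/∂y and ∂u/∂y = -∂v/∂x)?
∂u/∂x = 6*x
∂v/∂y = 0
∂u/∂y = -4*y
∂v/∂x = -4*x - 2
∂u/∂x ≠ ∂v/∂y and ∂u/∂y ≠ -∂v/∂x; the Cauchy-Riemann equations are not satisfied, so f is not analytic.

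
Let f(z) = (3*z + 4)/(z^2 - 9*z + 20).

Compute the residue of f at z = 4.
Write f(z) = P(z)/Q(z) with P(z) = 3*z + 4 and Q(z) = z^2 - 9*z + 20.
The denominator factors as Q(z) = (z - 4)*(z - 5), so z = 4 is a simple zero of Q and P is analytic there; z = 4 is therefore a simple pole and
  Res(f, z₀) = P(z₀)/Q'(z₀).

Q'(z) = 2*z - 9, so Q'(4) = -1.
P(4) = 16.

Res(f, 4) = (16)/(-1) = -16

Final answer: -16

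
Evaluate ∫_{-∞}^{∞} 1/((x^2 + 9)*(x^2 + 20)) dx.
Let f(z) = 1/((z^2 + 9)*(z^2 + 20)). The denominator has no real zeros and deg Q - deg P = 4 ≥ 2, so the integral of f over the upper semicircle |z| = R tends to 0 as R → ∞. Closing the contour in the upper half-plane,
  ∫_{-∞}^{∞} f(x) dx = 2πi · Σ Res(f, z_k)  over the poles with Im z_k > 0.

Zeros of the denominator: z^2 + 9 = 0 gives z = ±3*I; z^2 + 20 = 0 gives z = ±2*sqrt(5)*I.
Upper half-plane: z = 3*I, z = 2*sqrt(5)*I (simple).

Each pole is a simple zero of Q(z) = z^4 + 29*z^2 + 180, so Res(f, z₀) = P(z₀)/Q'(z₀) with P(z) = 1, Q'(z) = 4*z^3 + 58*z:
  Res(f, 3*I) = (1)/(66*I) = -I/66
  Res(f, 2*sqrt(5)*I) = (1)/(-44*sqrt(5)*I) = sqrt(5)*I/220

Sum of residues: I*(-10 + 3*sqrt(5))/660
∫_{-∞}^{∞} f(x) dx = 2πi · (I*(-10 + 3*sqrt(5))/660) = pi*(10 - 3*sqrt(5))/330

Final answer: pi*(10 - 3*sqrt(5))/330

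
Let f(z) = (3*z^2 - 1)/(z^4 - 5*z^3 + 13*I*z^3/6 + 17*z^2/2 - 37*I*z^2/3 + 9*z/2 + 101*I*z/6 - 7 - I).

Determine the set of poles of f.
The singularities of f are the zeros of the denominator. Factoring,
  z^4 - 5*z^3 + 13*I*z^3/6 + 17*z^2/2 - 37*I*z^2/3 + 9*z/2 + 101*I*z/6 - 7 - I = (z - 3 - 3*I/2)*(z - 1 + I)*(z - 1 + 2*I)*(z + 2*I/3)
so the candidates are z = 3 + 3*I/2, z = 1 - I, z = 1 - 2*I, z = -2*I/3.

Check the numerator P(z) = 3*z^2 - 1 at each one:
  P(3 + 3*I/2) = 77/4 + 27*I ≠ 0, so z = 3 + 3*I/2 is a (simple) pole.
  P(1 - I) = -1 - 6*I ≠ 0, so z = 1 - I is a (simple) pole.
  P(1 - 2*I) = -10 - 12*I ≠ 0, so z = 1 - 2*I is a (simple) pole.
  P(-2*I/3) = -7/3 ≠ 0, so z = -2*I/3 is a (simple) pole.

Poles of f: {-2*I/3, 1 - 2*I, 1 - I, 3 + 3*I/2}

Final answer: {-2*I/3, 1 - 2*I, 1 - I, 3 + 3*I/2}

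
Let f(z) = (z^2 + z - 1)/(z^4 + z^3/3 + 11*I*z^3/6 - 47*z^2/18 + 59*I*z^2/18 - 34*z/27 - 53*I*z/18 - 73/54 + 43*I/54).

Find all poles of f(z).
The singularities of f are the zeros of the denominator. Factoring,
  z^4 + z^3/3 + 11*I*z^3/6 - 47*z^2/18 + 59*I*z^2/18 - 34*z/27 - 53*I*z/18 - 73/54 + 43*I/54 = (z - 1 + I)*(z - I/3)*(z + 2 - I/3)*(z - 2/3 + 3*I/2)
so the candidates are z = 1 - I, z = I/3, z = -2 + I/3, z = 2/3 - 3*I/2.

Check the numerator P(z) = z^2 + z - 1 at each one:
  P(1 - I) = -3*I ≠ 0, so z = 1 - I is a (simple) pole.
  P(I/3) = -10/9 + I/3 ≠ 0, so z = I/3 is a (simple) pole.
  P(-2 + I/3) = 8/9 - I ≠ 0, so z = -2 + I/3 is a (simple) pole.
  P(2/3 - 3*I/2) = -77/36 - 7*I/2 ≠ 0, so z = 2/3 - 3*I/2 is a (simple) pole.

Poles of f: {-2 + I/3, I/3, 2/3 - 3*I/2, 1 - I}

Final answer: {-2 + I/3, I/3, 2/3 - 3*I/2, 1 - I}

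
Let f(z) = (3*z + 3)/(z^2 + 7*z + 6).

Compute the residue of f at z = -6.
3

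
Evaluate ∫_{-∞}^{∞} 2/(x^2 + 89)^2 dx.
Let f(z) = 2/(z^2 + 89)^2. The denominator has no real zeros and deg Q - deg P = 4 ≥ 2, so the integral of f over the upper semicircle |z| = R tends to 0 as R → ∞. Closing the contour in the upper half-plane,
  ∫_{-∞}^{∞} f(x) dx = 2πi · Σ Res(f, z_k)  over the poles with Im z_k > 0.

Zeros of the denominator: z^2 + 89 = 0 gives z = ±sqrt(89)*I.
Upper half-plane: z = sqrt(89)*I (a pole of order 2).

Write f(z) = g(z)/(z - sqrt(89)*I)^2 with g(z) = 2/(z + sqrt(89)*I)^2. For a double pole, Res(f, z₀) = g'(z₀):
  g'(z) = -4/(z + sqrt(89)*I)^3
  Res(f, sqrt(89)*I) = g'(sqrt(89)*I) = -sqrt(89)*I/15842

∫_{-∞}^{∞} f(x) dx = 2πi · (-sqrt(89)*I/15842) = sqrt(89)*pi/7921

Final answer: sqrt(89)*pi/7921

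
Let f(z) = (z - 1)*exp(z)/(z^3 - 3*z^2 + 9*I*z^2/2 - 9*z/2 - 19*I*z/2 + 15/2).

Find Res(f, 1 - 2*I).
(2/5 + 6*I/5)*exp(1 - 2*I)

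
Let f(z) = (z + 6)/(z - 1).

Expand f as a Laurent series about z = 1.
Put w = z - (1), i.e. z = w + 1. The denominator is w, so it suffices to rewrite the numerator in powers of w.

P(z) = z + 6
P(w + 1) = 7 + w

Dividing each term by w:
  f = 7/w + 1

Substituting back w = z - 1:
  f(z) = 7/(z - 1) + 1

The series is finite because the numerator is a polynomial; the negative powers form the principal part, and the coefficient of 1/(z - 1) gives Res(f, 1) = 7.

Final answer: 7/(z - 1) + 1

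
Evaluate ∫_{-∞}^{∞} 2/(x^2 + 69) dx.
Let f(z) = 2/(z^2 + 69). The denominator has no real zeros and deg Q - deg P = 2 ≥ 2, so the integral of f over the upper semicircle |z| = R tends to 0 as R → ∞. Closing the contour in the upper half-plane,
  ∫_{-∞}^{∞} f(x) dx = 2πi · Σ Res(f, z_k)  over the poles with Im z_k > 0.

Zeros of the denominator: z^2 + 69 = 0 gives z = ±sqrt(69)*I.
Upper half-plane: z = sqrt(69)*I (simple).

Each pole is a simple zero of Q(z) = z^2 + 69, so Res(f, z₀) = P(z₀)/Q'(z₀) with P(z) = 2, Q'(z) = 2*z:
  Res(f, sqrt(69)*I) = (2)/(2*sqrt(69)*I) = -sqrt(69)*I/69

∫_{-∞}^{∞} f(x) dx = 2πi · (-sqrt(69)*I/69) = 2*sqrt(69)*pi/69

Final answer: 2*sqrt(69)*pi/69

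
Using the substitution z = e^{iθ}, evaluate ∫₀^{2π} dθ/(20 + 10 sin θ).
Call the integral J. The integrand is 2π-periodic and we integrate over a full period, so shifting θ does not change the value (θ → θ + π/2 turns sin θ into cos θ). Hence
  J = ∫₀^{2π} dθ/(20 + 10 cos θ).
Put z = e^{iθ}: then cos θ = (z + 1/z)/2, dθ = dz/(iz), and z runs once counterclockwise around |z| = 1:
  J = ∮_{|z|=1} 1/(20 + 10*(z + 1/z)/2) · dz/(iz) = (2/i) ∮_{|z|=1} dz/(10*z^2 + 40*z + 10).
The roots of 10*z^2 + 40*z + 10 are z = (-20 ± sqrt(20^2 - 10^2))/10, with sqrt(300) = 10*sqrt(3); their product is 1, so only z₊ = -2 + sqrt(3) lies inside the unit circle (z₋ = -2 - sqrt(3) lies outside).
z₊ is a simple zero of q(z) = 10*z^2 + 40*z + 10, so Res(1/q, z₊) = 1/q'(z₊) with q'(z) = 20*z + 40; and q'(z₊) = 10*(z₊ - z₋) = 20*sqrt(3).
Therefore J = (2/i) · 2πi · 1/(20*sqrt(3)) = 2*pi/(10*sqrt(3)) = sqrt(3)*pi/15

Final answer: sqrt(3)*pi/15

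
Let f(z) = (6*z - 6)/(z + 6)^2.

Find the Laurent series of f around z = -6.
Put w = z - (-6), i.e. z = w - 6. The denominator is w^2, so it suffices to rewrite the numerator in powers of w.

P(z) = 6*z - 6
P(w - 6) = -42 + 6*w

Dividing each term by w^2:
  f = -42/w^2 + 6/w

Substituting back w = z + 6:
  f(z) = -42/(z + 6)^2 + 6/(z + 6)

The series is finite because the numerator is a polynomial; the negative powers form the principal part, and the coefficient of 1/(z + 6) gives Res(f, -6) = 6.

Final answer: -42/(z + 6)^2 + 6/(z + 6)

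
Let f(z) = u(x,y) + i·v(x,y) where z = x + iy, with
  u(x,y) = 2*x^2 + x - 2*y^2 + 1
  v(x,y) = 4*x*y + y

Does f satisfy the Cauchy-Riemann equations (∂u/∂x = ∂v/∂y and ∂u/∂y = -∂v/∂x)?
∂u/∂x = 4*x + 1
∂v/∂y = 4*x + 1
∂u/∂y = -4*y
∂v/∂x = 4*y
∂u/∂x = ∂v/∂y and ∂u/∂y = -∂v/∂x hold identically; f is analytic.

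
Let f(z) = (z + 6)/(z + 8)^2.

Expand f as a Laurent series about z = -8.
-2/(z + 8)^2 + 1/(z + 8)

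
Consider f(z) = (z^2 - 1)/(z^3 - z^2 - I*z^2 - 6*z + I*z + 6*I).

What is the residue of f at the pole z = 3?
Write f(z) = P(z)/Q(z) with P(z) = z^2 - 1 and Q(z) = z^3 - z^2 - I*z^2 - 6*z + I*z + 6*I.
The denominator factors as Q(z) = (z + 2)*(z - I)*(z - 3), so z = 3 is a simple zero of Q and P is analytic there; z = 3 is therefore a simple pole and
  Res(f, z₀) = P(z₀)/Q'(z₀).

Q'(z) = 3*z^2 - 2*z - 2*I*z - 6 + I, so Q'(3) = 15 - 5*I.
P(3) = 8.

Res(f, 3) = (8)/(15 - 5*I) = 12/25 + 4*I/25

Final answer: 12/25 + 4*I/25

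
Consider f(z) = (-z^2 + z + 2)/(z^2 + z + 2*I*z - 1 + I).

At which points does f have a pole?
The singularities of f are the zeros of the denominator. Factoring,
  z^2 + z + 2*I*z - 1 + I = (z + I)*(z + 1 + I)
so the candidates are z = -I, z = -1 - I.

Check the numerator P(z) = -z^2 + z + 2 at each one:
  P(-I) = 3 - I ≠ 0, so z = -I is a (simple) pole.
  P(-1 - I) = 1 - 3*I ≠ 0, so z = -1 - I is a (simple) pole.

Poles of f: {-1 - I, -I}

Final answer: {-1 - I, -I}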